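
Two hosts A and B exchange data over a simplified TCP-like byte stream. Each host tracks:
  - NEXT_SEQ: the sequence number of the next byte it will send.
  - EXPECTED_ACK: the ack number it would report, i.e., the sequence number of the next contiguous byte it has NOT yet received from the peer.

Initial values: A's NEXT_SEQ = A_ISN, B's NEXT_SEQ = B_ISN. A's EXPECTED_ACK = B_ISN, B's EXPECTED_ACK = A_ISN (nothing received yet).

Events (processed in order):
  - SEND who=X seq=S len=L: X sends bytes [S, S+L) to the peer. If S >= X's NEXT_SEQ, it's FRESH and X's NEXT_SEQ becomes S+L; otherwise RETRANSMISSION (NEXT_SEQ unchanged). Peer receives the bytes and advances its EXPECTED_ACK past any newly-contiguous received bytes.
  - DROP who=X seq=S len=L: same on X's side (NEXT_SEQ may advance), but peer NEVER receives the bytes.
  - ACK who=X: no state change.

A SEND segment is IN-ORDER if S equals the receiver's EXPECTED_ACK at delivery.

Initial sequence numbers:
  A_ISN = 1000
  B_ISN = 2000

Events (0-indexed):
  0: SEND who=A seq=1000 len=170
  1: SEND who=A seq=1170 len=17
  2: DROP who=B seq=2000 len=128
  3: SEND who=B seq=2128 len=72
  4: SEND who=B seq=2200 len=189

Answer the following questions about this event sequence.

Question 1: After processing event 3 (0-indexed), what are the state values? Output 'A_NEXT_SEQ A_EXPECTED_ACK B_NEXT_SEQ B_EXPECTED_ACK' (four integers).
After event 0: A_seq=1170 A_ack=2000 B_seq=2000 B_ack=1170
After event 1: A_seq=1187 A_ack=2000 B_seq=2000 B_ack=1187
After event 2: A_seq=1187 A_ack=2000 B_seq=2128 B_ack=1187
After event 3: A_seq=1187 A_ack=2000 B_seq=2200 B_ack=1187

1187 2000 2200 1187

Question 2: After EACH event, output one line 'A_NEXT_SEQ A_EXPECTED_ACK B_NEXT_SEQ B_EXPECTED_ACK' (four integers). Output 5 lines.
1170 2000 2000 1170
1187 2000 2000 1187
1187 2000 2128 1187
1187 2000 2200 1187
1187 2000 2389 1187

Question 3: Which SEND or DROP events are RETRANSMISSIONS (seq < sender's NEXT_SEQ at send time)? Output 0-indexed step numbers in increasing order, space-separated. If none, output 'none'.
Answer: none

Derivation:
Step 0: SEND seq=1000 -> fresh
Step 1: SEND seq=1170 -> fresh
Step 2: DROP seq=2000 -> fresh
Step 3: SEND seq=2128 -> fresh
Step 4: SEND seq=2200 -> fresh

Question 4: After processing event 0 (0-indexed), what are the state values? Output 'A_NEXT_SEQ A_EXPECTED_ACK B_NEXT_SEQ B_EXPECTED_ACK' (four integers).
After event 0: A_seq=1170 A_ack=2000 B_seq=2000 B_ack=1170

1170 2000 2000 1170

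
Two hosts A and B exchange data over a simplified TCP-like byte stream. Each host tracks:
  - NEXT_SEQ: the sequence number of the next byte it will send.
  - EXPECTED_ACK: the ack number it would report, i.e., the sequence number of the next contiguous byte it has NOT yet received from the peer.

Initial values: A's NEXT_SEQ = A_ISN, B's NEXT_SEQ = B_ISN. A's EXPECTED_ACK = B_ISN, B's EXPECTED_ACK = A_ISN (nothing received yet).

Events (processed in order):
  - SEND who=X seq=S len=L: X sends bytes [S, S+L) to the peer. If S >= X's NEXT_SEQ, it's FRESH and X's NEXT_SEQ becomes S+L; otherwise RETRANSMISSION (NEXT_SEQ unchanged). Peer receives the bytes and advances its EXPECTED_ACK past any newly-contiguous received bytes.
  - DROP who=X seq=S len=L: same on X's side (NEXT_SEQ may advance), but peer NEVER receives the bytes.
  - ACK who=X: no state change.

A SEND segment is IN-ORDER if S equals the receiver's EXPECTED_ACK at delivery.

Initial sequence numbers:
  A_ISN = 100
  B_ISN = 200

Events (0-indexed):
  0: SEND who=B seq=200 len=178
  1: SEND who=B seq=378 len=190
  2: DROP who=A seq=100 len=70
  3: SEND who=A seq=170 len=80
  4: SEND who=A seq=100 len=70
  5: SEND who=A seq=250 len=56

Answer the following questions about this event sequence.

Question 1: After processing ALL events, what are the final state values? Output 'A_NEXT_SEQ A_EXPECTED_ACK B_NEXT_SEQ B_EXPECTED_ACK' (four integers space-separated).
After event 0: A_seq=100 A_ack=378 B_seq=378 B_ack=100
After event 1: A_seq=100 A_ack=568 B_seq=568 B_ack=100
After event 2: A_seq=170 A_ack=568 B_seq=568 B_ack=100
After event 3: A_seq=250 A_ack=568 B_seq=568 B_ack=100
After event 4: A_seq=250 A_ack=568 B_seq=568 B_ack=250
After event 5: A_seq=306 A_ack=568 B_seq=568 B_ack=306

Answer: 306 568 568 306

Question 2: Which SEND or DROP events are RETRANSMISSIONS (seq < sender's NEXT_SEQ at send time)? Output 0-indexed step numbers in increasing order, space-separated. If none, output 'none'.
Answer: 4

Derivation:
Step 0: SEND seq=200 -> fresh
Step 1: SEND seq=378 -> fresh
Step 2: DROP seq=100 -> fresh
Step 3: SEND seq=170 -> fresh
Step 4: SEND seq=100 -> retransmit
Step 5: SEND seq=250 -> fresh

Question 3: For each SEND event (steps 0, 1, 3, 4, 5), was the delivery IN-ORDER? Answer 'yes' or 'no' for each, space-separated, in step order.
Step 0: SEND seq=200 -> in-order
Step 1: SEND seq=378 -> in-order
Step 3: SEND seq=170 -> out-of-order
Step 4: SEND seq=100 -> in-order
Step 5: SEND seq=250 -> in-order

Answer: yes yes no yes yes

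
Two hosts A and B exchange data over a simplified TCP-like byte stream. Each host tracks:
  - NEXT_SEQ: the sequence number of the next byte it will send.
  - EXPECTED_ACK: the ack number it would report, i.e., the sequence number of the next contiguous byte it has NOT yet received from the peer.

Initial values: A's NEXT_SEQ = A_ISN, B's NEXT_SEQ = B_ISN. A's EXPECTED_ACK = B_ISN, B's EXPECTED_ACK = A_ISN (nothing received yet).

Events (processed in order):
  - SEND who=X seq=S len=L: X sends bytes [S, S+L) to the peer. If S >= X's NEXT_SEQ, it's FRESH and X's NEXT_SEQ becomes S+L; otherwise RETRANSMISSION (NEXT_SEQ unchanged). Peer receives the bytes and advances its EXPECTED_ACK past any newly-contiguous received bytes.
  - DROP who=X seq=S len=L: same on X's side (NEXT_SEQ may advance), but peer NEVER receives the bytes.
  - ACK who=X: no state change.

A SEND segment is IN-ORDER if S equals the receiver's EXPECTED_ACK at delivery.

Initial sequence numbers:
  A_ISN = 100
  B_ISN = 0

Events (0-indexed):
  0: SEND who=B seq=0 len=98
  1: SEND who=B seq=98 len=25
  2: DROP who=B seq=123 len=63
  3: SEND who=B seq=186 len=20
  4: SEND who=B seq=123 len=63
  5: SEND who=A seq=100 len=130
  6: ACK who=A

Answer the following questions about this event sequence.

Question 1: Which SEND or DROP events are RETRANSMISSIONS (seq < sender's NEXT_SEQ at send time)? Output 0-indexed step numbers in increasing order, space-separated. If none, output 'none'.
Answer: 4

Derivation:
Step 0: SEND seq=0 -> fresh
Step 1: SEND seq=98 -> fresh
Step 2: DROP seq=123 -> fresh
Step 3: SEND seq=186 -> fresh
Step 4: SEND seq=123 -> retransmit
Step 5: SEND seq=100 -> fresh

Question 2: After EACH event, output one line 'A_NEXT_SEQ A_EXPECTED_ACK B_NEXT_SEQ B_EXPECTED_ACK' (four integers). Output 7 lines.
100 98 98 100
100 123 123 100
100 123 186 100
100 123 206 100
100 206 206 100
230 206 206 230
230 206 206 230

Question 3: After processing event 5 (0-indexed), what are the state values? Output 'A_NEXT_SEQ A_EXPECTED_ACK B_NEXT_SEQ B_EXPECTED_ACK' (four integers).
After event 0: A_seq=100 A_ack=98 B_seq=98 B_ack=100
After event 1: A_seq=100 A_ack=123 B_seq=123 B_ack=100
After event 2: A_seq=100 A_ack=123 B_seq=186 B_ack=100
After event 3: A_seq=100 A_ack=123 B_seq=206 B_ack=100
After event 4: A_seq=100 A_ack=206 B_seq=206 B_ack=100
After event 5: A_seq=230 A_ack=206 B_seq=206 B_ack=230

230 206 206 230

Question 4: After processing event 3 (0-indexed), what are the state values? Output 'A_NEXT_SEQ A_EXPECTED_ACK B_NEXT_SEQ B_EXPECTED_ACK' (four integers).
After event 0: A_seq=100 A_ack=98 B_seq=98 B_ack=100
After event 1: A_seq=100 A_ack=123 B_seq=123 B_ack=100
After event 2: A_seq=100 A_ack=123 B_seq=186 B_ack=100
After event 3: A_seq=100 A_ack=123 B_seq=206 B_ack=100

100 123 206 100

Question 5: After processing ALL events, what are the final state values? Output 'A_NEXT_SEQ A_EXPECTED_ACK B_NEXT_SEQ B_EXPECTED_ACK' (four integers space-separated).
After event 0: A_seq=100 A_ack=98 B_seq=98 B_ack=100
After event 1: A_seq=100 A_ack=123 B_seq=123 B_ack=100
After event 2: A_seq=100 A_ack=123 B_seq=186 B_ack=100
After event 3: A_seq=100 A_ack=123 B_seq=206 B_ack=100
After event 4: A_seq=100 A_ack=206 B_seq=206 B_ack=100
After event 5: A_seq=230 A_ack=206 B_seq=206 B_ack=230
After event 6: A_seq=230 A_ack=206 B_seq=206 B_ack=230

Answer: 230 206 206 230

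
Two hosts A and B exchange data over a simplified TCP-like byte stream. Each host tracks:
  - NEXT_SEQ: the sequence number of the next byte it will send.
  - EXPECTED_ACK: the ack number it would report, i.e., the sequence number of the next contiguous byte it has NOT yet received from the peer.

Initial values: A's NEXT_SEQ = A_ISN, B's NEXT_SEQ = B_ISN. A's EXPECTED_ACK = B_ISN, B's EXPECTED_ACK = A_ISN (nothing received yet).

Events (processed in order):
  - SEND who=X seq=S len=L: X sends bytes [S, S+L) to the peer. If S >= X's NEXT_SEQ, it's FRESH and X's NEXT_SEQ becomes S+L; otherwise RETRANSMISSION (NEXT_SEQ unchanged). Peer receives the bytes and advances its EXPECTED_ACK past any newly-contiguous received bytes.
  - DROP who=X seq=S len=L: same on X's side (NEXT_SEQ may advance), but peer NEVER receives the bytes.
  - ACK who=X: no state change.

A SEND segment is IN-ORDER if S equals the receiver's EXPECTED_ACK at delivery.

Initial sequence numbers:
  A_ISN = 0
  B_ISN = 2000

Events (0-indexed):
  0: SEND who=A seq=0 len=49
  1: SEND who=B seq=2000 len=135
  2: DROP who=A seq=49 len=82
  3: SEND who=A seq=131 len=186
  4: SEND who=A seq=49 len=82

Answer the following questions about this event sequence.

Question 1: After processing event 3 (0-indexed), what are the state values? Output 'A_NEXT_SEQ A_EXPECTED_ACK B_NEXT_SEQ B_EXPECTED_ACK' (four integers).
After event 0: A_seq=49 A_ack=2000 B_seq=2000 B_ack=49
After event 1: A_seq=49 A_ack=2135 B_seq=2135 B_ack=49
After event 2: A_seq=131 A_ack=2135 B_seq=2135 B_ack=49
After event 3: A_seq=317 A_ack=2135 B_seq=2135 B_ack=49

317 2135 2135 49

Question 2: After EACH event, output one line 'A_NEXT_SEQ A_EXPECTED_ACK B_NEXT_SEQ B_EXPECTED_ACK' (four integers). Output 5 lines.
49 2000 2000 49
49 2135 2135 49
131 2135 2135 49
317 2135 2135 49
317 2135 2135 317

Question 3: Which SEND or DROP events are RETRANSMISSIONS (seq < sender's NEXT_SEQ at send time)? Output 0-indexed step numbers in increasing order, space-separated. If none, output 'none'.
Answer: 4

Derivation:
Step 0: SEND seq=0 -> fresh
Step 1: SEND seq=2000 -> fresh
Step 2: DROP seq=49 -> fresh
Step 3: SEND seq=131 -> fresh
Step 4: SEND seq=49 -> retransmit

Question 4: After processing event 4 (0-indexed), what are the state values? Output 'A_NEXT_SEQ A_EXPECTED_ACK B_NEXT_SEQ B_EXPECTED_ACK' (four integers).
After event 0: A_seq=49 A_ack=2000 B_seq=2000 B_ack=49
After event 1: A_seq=49 A_ack=2135 B_seq=2135 B_ack=49
After event 2: A_seq=131 A_ack=2135 B_seq=2135 B_ack=49
After event 3: A_seq=317 A_ack=2135 B_seq=2135 B_ack=49
After event 4: A_seq=317 A_ack=2135 B_seq=2135 B_ack=317

317 2135 2135 317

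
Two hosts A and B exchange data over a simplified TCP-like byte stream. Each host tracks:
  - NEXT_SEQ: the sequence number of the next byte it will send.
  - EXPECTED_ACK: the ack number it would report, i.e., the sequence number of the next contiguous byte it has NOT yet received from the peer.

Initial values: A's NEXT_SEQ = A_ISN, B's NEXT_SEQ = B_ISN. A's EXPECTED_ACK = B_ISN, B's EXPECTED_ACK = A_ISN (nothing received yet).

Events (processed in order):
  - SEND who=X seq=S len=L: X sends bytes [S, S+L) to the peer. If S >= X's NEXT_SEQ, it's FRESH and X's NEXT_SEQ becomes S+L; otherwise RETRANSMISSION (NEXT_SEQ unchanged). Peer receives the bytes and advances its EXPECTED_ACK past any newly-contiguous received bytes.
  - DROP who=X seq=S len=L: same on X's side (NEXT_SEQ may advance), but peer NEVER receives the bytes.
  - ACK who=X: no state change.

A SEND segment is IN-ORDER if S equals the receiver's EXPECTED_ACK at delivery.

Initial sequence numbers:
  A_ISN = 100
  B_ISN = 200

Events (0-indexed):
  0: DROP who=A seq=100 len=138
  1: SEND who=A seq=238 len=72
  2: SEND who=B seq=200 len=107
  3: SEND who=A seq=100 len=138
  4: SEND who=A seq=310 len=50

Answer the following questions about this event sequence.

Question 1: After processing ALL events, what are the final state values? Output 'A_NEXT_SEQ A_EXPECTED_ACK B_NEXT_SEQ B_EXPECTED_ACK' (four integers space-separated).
Answer: 360 307 307 360

Derivation:
After event 0: A_seq=238 A_ack=200 B_seq=200 B_ack=100
After event 1: A_seq=310 A_ack=200 B_seq=200 B_ack=100
After event 2: A_seq=310 A_ack=307 B_seq=307 B_ack=100
After event 3: A_seq=310 A_ack=307 B_seq=307 B_ack=310
After event 4: A_seq=360 A_ack=307 B_seq=307 B_ack=360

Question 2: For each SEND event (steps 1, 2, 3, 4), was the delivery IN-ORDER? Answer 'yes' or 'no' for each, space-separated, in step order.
Step 1: SEND seq=238 -> out-of-order
Step 2: SEND seq=200 -> in-order
Step 3: SEND seq=100 -> in-order
Step 4: SEND seq=310 -> in-order

Answer: no yes yes yes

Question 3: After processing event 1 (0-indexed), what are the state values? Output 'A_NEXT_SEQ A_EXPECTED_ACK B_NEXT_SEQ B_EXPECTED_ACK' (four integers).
After event 0: A_seq=238 A_ack=200 B_seq=200 B_ack=100
After event 1: A_seq=310 A_ack=200 B_seq=200 B_ack=100

310 200 200 100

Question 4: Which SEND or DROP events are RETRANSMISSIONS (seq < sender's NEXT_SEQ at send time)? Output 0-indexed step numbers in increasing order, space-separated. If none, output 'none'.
Step 0: DROP seq=100 -> fresh
Step 1: SEND seq=238 -> fresh
Step 2: SEND seq=200 -> fresh
Step 3: SEND seq=100 -> retransmit
Step 4: SEND seq=310 -> fresh

Answer: 3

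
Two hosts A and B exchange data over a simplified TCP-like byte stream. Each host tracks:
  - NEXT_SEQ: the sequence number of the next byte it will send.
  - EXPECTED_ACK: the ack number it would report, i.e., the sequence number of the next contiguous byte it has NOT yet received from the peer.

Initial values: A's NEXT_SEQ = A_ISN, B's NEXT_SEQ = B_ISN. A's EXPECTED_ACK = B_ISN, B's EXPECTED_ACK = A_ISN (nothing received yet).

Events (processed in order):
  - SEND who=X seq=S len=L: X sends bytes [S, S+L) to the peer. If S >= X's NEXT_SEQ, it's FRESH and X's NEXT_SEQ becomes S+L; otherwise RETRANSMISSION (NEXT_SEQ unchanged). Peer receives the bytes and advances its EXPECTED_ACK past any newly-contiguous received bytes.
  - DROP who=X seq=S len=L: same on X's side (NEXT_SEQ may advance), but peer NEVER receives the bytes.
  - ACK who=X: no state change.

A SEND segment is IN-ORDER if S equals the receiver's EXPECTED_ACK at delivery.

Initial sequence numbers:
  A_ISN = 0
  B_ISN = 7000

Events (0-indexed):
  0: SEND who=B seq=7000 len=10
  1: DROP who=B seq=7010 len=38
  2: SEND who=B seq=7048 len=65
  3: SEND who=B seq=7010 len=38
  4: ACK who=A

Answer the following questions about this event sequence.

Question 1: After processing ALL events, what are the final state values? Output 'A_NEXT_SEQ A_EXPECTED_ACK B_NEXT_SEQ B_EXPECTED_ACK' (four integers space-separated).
Answer: 0 7113 7113 0

Derivation:
After event 0: A_seq=0 A_ack=7010 B_seq=7010 B_ack=0
After event 1: A_seq=0 A_ack=7010 B_seq=7048 B_ack=0
After event 2: A_seq=0 A_ack=7010 B_seq=7113 B_ack=0
After event 3: A_seq=0 A_ack=7113 B_seq=7113 B_ack=0
After event 4: A_seq=0 A_ack=7113 B_seq=7113 B_ack=0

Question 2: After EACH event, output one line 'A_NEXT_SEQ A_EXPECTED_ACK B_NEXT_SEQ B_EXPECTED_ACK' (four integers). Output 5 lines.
0 7010 7010 0
0 7010 7048 0
0 7010 7113 0
0 7113 7113 0
0 7113 7113 0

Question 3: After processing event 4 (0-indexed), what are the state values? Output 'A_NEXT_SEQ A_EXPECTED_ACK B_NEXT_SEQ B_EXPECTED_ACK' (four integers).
After event 0: A_seq=0 A_ack=7010 B_seq=7010 B_ack=0
After event 1: A_seq=0 A_ack=7010 B_seq=7048 B_ack=0
After event 2: A_seq=0 A_ack=7010 B_seq=7113 B_ack=0
After event 3: A_seq=0 A_ack=7113 B_seq=7113 B_ack=0
After event 4: A_seq=0 A_ack=7113 B_seq=7113 B_ack=0

0 7113 7113 0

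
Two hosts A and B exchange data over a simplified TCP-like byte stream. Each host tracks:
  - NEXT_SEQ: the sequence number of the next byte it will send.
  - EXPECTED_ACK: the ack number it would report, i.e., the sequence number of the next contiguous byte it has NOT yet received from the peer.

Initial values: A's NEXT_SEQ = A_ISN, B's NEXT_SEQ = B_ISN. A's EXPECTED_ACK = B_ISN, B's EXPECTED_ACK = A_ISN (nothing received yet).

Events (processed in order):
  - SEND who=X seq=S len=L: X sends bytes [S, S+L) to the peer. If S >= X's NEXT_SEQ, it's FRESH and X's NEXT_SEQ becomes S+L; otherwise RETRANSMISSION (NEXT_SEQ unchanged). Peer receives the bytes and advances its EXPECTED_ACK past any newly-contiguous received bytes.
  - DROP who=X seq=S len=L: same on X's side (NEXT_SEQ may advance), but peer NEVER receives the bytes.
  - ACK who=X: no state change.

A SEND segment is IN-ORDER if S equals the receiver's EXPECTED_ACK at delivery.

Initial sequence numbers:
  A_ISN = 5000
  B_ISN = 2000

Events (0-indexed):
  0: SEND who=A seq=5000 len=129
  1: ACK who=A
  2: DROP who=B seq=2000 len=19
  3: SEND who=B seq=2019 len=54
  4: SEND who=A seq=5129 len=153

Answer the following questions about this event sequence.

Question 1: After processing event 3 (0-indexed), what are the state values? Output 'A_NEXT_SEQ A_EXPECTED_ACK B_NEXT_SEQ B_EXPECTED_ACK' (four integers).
After event 0: A_seq=5129 A_ack=2000 B_seq=2000 B_ack=5129
After event 1: A_seq=5129 A_ack=2000 B_seq=2000 B_ack=5129
After event 2: A_seq=5129 A_ack=2000 B_seq=2019 B_ack=5129
After event 3: A_seq=5129 A_ack=2000 B_seq=2073 B_ack=5129

5129 2000 2073 5129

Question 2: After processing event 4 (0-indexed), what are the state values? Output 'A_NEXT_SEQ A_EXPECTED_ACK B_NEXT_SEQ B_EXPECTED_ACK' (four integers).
After event 0: A_seq=5129 A_ack=2000 B_seq=2000 B_ack=5129
After event 1: A_seq=5129 A_ack=2000 B_seq=2000 B_ack=5129
After event 2: A_seq=5129 A_ack=2000 B_seq=2019 B_ack=5129
After event 3: A_seq=5129 A_ack=2000 B_seq=2073 B_ack=5129
After event 4: A_seq=5282 A_ack=2000 B_seq=2073 B_ack=5282

5282 2000 2073 5282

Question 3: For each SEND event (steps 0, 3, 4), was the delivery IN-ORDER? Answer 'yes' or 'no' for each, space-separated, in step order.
Step 0: SEND seq=5000 -> in-order
Step 3: SEND seq=2019 -> out-of-order
Step 4: SEND seq=5129 -> in-order

Answer: yes no yes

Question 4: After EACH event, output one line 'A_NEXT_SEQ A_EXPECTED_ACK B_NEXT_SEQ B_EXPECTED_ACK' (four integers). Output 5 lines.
5129 2000 2000 5129
5129 2000 2000 5129
5129 2000 2019 5129
5129 2000 2073 5129
5282 2000 2073 5282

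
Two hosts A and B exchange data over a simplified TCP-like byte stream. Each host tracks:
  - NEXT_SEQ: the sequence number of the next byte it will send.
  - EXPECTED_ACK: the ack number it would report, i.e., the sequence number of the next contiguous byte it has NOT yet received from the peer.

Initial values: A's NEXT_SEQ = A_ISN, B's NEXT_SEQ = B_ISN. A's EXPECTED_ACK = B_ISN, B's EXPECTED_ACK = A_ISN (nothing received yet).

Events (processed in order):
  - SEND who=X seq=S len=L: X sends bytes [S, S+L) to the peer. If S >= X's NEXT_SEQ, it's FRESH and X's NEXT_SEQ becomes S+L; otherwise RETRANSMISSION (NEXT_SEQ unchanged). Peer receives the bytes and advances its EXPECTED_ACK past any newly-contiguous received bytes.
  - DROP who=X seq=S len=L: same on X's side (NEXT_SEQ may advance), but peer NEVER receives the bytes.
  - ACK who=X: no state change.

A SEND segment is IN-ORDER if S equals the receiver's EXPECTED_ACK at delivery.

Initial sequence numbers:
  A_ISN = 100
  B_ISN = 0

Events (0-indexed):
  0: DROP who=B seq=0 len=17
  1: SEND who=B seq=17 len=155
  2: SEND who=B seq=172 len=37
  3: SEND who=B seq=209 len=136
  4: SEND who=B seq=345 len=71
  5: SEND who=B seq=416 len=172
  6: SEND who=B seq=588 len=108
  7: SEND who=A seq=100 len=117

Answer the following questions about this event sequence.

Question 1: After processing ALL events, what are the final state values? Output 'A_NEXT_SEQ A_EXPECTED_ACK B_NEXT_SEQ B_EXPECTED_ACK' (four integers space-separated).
Answer: 217 0 696 217

Derivation:
After event 0: A_seq=100 A_ack=0 B_seq=17 B_ack=100
After event 1: A_seq=100 A_ack=0 B_seq=172 B_ack=100
After event 2: A_seq=100 A_ack=0 B_seq=209 B_ack=100
After event 3: A_seq=100 A_ack=0 B_seq=345 B_ack=100
After event 4: A_seq=100 A_ack=0 B_seq=416 B_ack=100
After event 5: A_seq=100 A_ack=0 B_seq=588 B_ack=100
After event 6: A_seq=100 A_ack=0 B_seq=696 B_ack=100
After event 7: A_seq=217 A_ack=0 B_seq=696 B_ack=217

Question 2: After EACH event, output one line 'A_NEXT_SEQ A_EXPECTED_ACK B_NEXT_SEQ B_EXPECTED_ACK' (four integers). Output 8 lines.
100 0 17 100
100 0 172 100
100 0 209 100
100 0 345 100
100 0 416 100
100 0 588 100
100 0 696 100
217 0 696 217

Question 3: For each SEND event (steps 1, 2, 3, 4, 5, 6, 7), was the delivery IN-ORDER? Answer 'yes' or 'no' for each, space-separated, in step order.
Answer: no no no no no no yes

Derivation:
Step 1: SEND seq=17 -> out-of-order
Step 2: SEND seq=172 -> out-of-order
Step 3: SEND seq=209 -> out-of-order
Step 4: SEND seq=345 -> out-of-order
Step 5: SEND seq=416 -> out-of-order
Step 6: SEND seq=588 -> out-of-order
Step 7: SEND seq=100 -> in-order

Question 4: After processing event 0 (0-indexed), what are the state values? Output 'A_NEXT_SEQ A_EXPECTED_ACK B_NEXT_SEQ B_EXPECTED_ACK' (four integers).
After event 0: A_seq=100 A_ack=0 B_seq=17 B_ack=100

100 0 17 100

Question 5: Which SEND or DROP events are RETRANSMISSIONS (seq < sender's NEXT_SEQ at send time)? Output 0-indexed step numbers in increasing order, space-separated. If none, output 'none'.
Answer: none

Derivation:
Step 0: DROP seq=0 -> fresh
Step 1: SEND seq=17 -> fresh
Step 2: SEND seq=172 -> fresh
Step 3: SEND seq=209 -> fresh
Step 4: SEND seq=345 -> fresh
Step 5: SEND seq=416 -> fresh
Step 6: SEND seq=588 -> fresh
Step 7: SEND seq=100 -> fresh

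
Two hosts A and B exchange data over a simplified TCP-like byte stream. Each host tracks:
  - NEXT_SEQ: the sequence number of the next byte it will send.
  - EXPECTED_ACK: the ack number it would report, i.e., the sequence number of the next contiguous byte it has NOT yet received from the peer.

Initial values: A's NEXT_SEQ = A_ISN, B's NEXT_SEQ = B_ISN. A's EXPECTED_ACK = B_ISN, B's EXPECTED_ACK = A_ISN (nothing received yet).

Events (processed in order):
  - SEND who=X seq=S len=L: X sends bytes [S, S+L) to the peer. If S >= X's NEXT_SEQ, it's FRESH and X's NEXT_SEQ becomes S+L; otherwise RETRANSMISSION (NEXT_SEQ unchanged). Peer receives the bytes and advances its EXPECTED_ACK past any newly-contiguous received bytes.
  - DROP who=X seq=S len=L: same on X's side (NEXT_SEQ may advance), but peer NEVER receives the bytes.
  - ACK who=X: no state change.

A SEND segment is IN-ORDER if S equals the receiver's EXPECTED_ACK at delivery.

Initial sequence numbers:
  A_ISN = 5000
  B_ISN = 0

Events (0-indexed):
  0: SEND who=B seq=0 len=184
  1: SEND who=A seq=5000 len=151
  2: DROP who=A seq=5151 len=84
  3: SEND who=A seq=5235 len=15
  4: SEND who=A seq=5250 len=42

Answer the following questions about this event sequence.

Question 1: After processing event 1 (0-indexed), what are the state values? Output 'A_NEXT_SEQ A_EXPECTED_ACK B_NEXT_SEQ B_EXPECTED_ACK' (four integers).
After event 0: A_seq=5000 A_ack=184 B_seq=184 B_ack=5000
After event 1: A_seq=5151 A_ack=184 B_seq=184 B_ack=5151

5151 184 184 5151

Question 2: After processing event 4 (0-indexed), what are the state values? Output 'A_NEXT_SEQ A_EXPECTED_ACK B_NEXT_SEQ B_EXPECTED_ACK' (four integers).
After event 0: A_seq=5000 A_ack=184 B_seq=184 B_ack=5000
After event 1: A_seq=5151 A_ack=184 B_seq=184 B_ack=5151
After event 2: A_seq=5235 A_ack=184 B_seq=184 B_ack=5151
After event 3: A_seq=5250 A_ack=184 B_seq=184 B_ack=5151
After event 4: A_seq=5292 A_ack=184 B_seq=184 B_ack=5151

5292 184 184 5151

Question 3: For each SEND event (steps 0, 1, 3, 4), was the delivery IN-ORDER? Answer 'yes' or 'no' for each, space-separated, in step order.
Step 0: SEND seq=0 -> in-order
Step 1: SEND seq=5000 -> in-order
Step 3: SEND seq=5235 -> out-of-order
Step 4: SEND seq=5250 -> out-of-order

Answer: yes yes no no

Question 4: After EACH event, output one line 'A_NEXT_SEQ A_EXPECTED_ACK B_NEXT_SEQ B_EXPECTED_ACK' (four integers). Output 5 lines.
5000 184 184 5000
5151 184 184 5151
5235 184 184 5151
5250 184 184 5151
5292 184 184 5151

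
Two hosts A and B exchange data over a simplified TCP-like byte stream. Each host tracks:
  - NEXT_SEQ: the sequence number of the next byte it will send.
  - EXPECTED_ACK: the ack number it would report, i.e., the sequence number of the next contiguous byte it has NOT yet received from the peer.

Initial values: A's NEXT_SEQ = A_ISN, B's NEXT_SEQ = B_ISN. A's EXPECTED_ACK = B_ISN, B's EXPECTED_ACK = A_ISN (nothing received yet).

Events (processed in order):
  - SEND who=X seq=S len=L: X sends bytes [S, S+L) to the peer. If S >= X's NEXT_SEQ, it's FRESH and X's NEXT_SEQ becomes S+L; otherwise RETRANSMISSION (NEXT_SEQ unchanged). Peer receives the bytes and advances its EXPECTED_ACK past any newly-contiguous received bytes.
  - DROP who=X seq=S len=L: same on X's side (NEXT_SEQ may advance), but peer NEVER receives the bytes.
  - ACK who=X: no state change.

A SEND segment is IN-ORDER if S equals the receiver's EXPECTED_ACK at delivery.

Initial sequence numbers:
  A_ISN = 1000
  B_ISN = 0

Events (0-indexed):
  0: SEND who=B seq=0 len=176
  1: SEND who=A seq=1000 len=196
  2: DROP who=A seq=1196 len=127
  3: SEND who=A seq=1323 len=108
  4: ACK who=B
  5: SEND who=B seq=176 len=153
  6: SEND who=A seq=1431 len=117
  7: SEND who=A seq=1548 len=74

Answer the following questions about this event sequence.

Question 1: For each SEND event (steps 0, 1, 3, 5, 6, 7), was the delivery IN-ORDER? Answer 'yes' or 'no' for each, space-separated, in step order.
Answer: yes yes no yes no no

Derivation:
Step 0: SEND seq=0 -> in-order
Step 1: SEND seq=1000 -> in-order
Step 3: SEND seq=1323 -> out-of-order
Step 5: SEND seq=176 -> in-order
Step 6: SEND seq=1431 -> out-of-order
Step 7: SEND seq=1548 -> out-of-order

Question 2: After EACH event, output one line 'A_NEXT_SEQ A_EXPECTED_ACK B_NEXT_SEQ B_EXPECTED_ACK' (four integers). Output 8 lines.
1000 176 176 1000
1196 176 176 1196
1323 176 176 1196
1431 176 176 1196
1431 176 176 1196
1431 329 329 1196
1548 329 329 1196
1622 329 329 1196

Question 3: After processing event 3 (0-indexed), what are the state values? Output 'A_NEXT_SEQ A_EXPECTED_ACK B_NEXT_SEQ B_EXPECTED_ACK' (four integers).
After event 0: A_seq=1000 A_ack=176 B_seq=176 B_ack=1000
After event 1: A_seq=1196 A_ack=176 B_seq=176 B_ack=1196
After event 2: A_seq=1323 A_ack=176 B_seq=176 B_ack=1196
After event 3: A_seq=1431 A_ack=176 B_seq=176 B_ack=1196

1431 176 176 1196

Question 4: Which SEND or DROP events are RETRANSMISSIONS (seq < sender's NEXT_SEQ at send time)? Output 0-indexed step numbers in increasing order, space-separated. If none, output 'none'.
Answer: none

Derivation:
Step 0: SEND seq=0 -> fresh
Step 1: SEND seq=1000 -> fresh
Step 2: DROP seq=1196 -> fresh
Step 3: SEND seq=1323 -> fresh
Step 5: SEND seq=176 -> fresh
Step 6: SEND seq=1431 -> fresh
Step 7: SEND seq=1548 -> fresh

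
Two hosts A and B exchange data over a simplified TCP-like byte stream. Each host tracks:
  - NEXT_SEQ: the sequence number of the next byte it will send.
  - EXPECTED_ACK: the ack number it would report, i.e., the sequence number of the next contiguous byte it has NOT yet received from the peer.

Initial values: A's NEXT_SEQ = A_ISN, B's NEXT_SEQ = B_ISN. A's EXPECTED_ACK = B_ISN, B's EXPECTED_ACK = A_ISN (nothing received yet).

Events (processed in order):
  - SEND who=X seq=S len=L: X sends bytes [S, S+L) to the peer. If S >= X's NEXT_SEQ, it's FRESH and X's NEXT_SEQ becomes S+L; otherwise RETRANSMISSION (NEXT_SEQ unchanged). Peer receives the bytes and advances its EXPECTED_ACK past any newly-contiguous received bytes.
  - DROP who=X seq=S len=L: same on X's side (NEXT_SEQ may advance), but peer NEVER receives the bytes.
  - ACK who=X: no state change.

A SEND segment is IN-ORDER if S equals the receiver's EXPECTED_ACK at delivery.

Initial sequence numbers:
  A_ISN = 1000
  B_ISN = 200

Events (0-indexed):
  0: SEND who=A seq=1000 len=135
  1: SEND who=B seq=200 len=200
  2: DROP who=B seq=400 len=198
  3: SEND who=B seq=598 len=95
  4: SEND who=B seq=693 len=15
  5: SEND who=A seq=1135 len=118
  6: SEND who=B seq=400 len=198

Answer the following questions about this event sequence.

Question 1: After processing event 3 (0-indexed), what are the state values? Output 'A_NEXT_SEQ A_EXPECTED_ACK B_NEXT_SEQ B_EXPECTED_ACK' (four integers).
After event 0: A_seq=1135 A_ack=200 B_seq=200 B_ack=1135
After event 1: A_seq=1135 A_ack=400 B_seq=400 B_ack=1135
After event 2: A_seq=1135 A_ack=400 B_seq=598 B_ack=1135
After event 3: A_seq=1135 A_ack=400 B_seq=693 B_ack=1135

1135 400 693 1135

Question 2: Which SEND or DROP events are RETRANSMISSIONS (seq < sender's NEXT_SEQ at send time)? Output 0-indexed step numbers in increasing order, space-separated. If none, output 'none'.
Answer: 6

Derivation:
Step 0: SEND seq=1000 -> fresh
Step 1: SEND seq=200 -> fresh
Step 2: DROP seq=400 -> fresh
Step 3: SEND seq=598 -> fresh
Step 4: SEND seq=693 -> fresh
Step 5: SEND seq=1135 -> fresh
Step 6: SEND seq=400 -> retransmit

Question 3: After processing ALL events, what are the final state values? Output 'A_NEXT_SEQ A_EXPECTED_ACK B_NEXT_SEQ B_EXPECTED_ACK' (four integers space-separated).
After event 0: A_seq=1135 A_ack=200 B_seq=200 B_ack=1135
After event 1: A_seq=1135 A_ack=400 B_seq=400 B_ack=1135
After event 2: A_seq=1135 A_ack=400 B_seq=598 B_ack=1135
After event 3: A_seq=1135 A_ack=400 B_seq=693 B_ack=1135
After event 4: A_seq=1135 A_ack=400 B_seq=708 B_ack=1135
After event 5: A_seq=1253 A_ack=400 B_seq=708 B_ack=1253
After event 6: A_seq=1253 A_ack=708 B_seq=708 B_ack=1253

Answer: 1253 708 708 1253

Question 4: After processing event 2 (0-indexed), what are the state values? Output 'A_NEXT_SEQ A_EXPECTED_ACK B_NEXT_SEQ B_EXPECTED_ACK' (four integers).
After event 0: A_seq=1135 A_ack=200 B_seq=200 B_ack=1135
After event 1: A_seq=1135 A_ack=400 B_seq=400 B_ack=1135
After event 2: A_seq=1135 A_ack=400 B_seq=598 B_ack=1135

1135 400 598 1135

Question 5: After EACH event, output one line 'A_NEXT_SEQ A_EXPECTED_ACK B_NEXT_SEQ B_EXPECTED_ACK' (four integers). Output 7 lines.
1135 200 200 1135
1135 400 400 1135
1135 400 598 1135
1135 400 693 1135
1135 400 708 1135
1253 400 708 1253
1253 708 708 1253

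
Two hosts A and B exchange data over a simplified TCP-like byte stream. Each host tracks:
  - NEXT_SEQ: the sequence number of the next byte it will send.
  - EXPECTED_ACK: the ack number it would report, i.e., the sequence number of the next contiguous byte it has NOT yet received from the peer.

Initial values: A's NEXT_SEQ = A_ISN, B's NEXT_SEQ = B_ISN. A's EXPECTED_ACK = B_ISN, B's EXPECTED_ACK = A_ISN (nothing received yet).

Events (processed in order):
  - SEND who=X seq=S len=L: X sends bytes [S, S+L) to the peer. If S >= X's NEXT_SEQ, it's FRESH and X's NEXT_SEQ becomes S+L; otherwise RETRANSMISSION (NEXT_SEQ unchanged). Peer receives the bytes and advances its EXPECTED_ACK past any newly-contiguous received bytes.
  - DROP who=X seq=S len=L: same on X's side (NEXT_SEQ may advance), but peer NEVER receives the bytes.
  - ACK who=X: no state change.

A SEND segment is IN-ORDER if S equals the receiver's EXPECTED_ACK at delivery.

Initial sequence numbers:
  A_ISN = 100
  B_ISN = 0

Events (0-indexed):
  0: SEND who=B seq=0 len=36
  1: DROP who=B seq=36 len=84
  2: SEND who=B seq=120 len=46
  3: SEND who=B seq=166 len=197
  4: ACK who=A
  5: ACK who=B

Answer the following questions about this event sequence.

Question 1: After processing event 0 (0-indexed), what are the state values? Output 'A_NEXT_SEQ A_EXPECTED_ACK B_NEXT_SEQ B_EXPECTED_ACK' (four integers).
After event 0: A_seq=100 A_ack=36 B_seq=36 B_ack=100

100 36 36 100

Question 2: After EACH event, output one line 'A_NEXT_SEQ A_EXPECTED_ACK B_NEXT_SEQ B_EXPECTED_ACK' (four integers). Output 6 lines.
100 36 36 100
100 36 120 100
100 36 166 100
100 36 363 100
100 36 363 100
100 36 363 100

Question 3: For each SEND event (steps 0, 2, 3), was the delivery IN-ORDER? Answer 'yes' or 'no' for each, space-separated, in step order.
Answer: yes no no

Derivation:
Step 0: SEND seq=0 -> in-order
Step 2: SEND seq=120 -> out-of-order
Step 3: SEND seq=166 -> out-of-order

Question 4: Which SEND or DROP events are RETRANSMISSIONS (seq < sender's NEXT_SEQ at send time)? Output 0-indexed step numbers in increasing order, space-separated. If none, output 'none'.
Step 0: SEND seq=0 -> fresh
Step 1: DROP seq=36 -> fresh
Step 2: SEND seq=120 -> fresh
Step 3: SEND seq=166 -> fresh

Answer: none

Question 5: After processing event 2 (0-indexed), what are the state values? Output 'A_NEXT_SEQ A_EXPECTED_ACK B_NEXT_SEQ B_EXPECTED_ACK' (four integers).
After event 0: A_seq=100 A_ack=36 B_seq=36 B_ack=100
After event 1: A_seq=100 A_ack=36 B_seq=120 B_ack=100
After event 2: A_seq=100 A_ack=36 B_seq=166 B_ack=100

100 36 166 100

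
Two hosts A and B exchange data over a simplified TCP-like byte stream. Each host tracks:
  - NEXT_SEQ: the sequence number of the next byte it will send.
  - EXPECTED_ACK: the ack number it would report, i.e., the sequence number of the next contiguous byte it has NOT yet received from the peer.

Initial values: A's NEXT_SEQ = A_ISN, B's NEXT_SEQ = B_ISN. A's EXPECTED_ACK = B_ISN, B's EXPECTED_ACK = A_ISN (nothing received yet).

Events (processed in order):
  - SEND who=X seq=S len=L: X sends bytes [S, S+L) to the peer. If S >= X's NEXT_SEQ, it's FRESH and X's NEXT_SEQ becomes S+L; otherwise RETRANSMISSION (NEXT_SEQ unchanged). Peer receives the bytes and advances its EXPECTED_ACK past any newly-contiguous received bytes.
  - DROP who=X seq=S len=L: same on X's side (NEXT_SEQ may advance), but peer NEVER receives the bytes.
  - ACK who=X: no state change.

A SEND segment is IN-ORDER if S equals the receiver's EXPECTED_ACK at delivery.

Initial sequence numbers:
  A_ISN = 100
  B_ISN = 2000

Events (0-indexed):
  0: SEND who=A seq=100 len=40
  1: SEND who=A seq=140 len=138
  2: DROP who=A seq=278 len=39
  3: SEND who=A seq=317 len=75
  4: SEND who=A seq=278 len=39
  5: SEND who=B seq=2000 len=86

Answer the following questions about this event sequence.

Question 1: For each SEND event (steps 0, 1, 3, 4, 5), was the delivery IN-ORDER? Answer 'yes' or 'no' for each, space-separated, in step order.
Step 0: SEND seq=100 -> in-order
Step 1: SEND seq=140 -> in-order
Step 3: SEND seq=317 -> out-of-order
Step 4: SEND seq=278 -> in-order
Step 5: SEND seq=2000 -> in-order

Answer: yes yes no yes yes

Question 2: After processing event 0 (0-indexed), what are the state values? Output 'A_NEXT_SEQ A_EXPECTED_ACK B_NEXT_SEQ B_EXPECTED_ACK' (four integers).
After event 0: A_seq=140 A_ack=2000 B_seq=2000 B_ack=140

140 2000 2000 140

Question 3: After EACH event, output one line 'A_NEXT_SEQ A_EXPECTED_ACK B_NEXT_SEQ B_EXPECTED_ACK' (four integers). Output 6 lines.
140 2000 2000 140
278 2000 2000 278
317 2000 2000 278
392 2000 2000 278
392 2000 2000 392
392 2086 2086 392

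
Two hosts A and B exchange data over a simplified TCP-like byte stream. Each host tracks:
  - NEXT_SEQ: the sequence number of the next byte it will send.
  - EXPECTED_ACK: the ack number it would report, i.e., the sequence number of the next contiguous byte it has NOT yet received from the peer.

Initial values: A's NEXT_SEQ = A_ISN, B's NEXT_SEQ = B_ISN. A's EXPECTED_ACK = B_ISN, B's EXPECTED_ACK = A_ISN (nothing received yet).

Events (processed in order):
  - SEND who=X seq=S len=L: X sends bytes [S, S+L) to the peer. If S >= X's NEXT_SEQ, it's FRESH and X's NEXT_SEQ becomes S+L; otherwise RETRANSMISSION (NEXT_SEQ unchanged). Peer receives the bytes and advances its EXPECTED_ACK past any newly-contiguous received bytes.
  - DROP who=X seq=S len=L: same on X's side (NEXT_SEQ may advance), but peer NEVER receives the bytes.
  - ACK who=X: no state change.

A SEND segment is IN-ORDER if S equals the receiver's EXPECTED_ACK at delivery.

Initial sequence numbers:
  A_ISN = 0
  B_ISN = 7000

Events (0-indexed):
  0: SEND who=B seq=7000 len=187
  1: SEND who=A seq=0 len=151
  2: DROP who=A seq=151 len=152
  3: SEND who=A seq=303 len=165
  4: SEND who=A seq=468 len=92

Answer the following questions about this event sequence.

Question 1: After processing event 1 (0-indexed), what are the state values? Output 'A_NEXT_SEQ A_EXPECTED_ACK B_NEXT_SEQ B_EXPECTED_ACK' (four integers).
After event 0: A_seq=0 A_ack=7187 B_seq=7187 B_ack=0
After event 1: A_seq=151 A_ack=7187 B_seq=7187 B_ack=151

151 7187 7187 151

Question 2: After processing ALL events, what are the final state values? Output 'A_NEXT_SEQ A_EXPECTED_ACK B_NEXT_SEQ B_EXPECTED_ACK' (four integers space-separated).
Answer: 560 7187 7187 151

Derivation:
After event 0: A_seq=0 A_ack=7187 B_seq=7187 B_ack=0
After event 1: A_seq=151 A_ack=7187 B_seq=7187 B_ack=151
After event 2: A_seq=303 A_ack=7187 B_seq=7187 B_ack=151
After event 3: A_seq=468 A_ack=7187 B_seq=7187 B_ack=151
After event 4: A_seq=560 A_ack=7187 B_seq=7187 B_ack=151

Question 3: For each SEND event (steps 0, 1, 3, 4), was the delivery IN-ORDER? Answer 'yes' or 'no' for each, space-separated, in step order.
Step 0: SEND seq=7000 -> in-order
Step 1: SEND seq=0 -> in-order
Step 3: SEND seq=303 -> out-of-order
Step 4: SEND seq=468 -> out-of-order

Answer: yes yes no no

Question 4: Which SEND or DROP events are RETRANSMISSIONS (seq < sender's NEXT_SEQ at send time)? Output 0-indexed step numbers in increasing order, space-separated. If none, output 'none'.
Step 0: SEND seq=7000 -> fresh
Step 1: SEND seq=0 -> fresh
Step 2: DROP seq=151 -> fresh
Step 3: SEND seq=303 -> fresh
Step 4: SEND seq=468 -> fresh

Answer: none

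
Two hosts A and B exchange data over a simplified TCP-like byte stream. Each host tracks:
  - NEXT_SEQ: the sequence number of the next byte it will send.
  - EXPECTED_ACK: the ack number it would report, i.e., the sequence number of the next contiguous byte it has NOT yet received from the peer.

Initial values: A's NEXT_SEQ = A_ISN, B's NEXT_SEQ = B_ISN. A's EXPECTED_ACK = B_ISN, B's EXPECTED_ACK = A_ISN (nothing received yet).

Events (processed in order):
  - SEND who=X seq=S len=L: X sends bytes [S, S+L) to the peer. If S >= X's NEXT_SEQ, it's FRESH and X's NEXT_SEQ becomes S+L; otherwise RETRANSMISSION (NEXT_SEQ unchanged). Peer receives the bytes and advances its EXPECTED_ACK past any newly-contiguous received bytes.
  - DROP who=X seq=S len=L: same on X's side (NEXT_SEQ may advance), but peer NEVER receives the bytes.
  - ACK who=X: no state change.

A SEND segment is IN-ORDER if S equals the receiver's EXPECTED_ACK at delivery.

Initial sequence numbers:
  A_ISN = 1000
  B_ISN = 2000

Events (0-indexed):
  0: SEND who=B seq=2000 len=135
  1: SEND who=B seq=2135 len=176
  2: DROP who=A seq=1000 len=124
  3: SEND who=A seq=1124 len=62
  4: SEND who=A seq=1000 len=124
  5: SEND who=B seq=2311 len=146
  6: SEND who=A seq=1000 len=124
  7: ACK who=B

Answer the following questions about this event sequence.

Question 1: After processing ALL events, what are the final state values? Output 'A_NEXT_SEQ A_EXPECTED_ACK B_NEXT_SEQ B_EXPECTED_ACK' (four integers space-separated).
After event 0: A_seq=1000 A_ack=2135 B_seq=2135 B_ack=1000
After event 1: A_seq=1000 A_ack=2311 B_seq=2311 B_ack=1000
After event 2: A_seq=1124 A_ack=2311 B_seq=2311 B_ack=1000
After event 3: A_seq=1186 A_ack=2311 B_seq=2311 B_ack=1000
After event 4: A_seq=1186 A_ack=2311 B_seq=2311 B_ack=1186
After event 5: A_seq=1186 A_ack=2457 B_seq=2457 B_ack=1186
After event 6: A_seq=1186 A_ack=2457 B_seq=2457 B_ack=1186
After event 7: A_seq=1186 A_ack=2457 B_seq=2457 B_ack=1186

Answer: 1186 2457 2457 1186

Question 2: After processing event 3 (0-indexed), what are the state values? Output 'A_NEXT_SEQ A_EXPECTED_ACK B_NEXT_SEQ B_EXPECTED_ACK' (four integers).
After event 0: A_seq=1000 A_ack=2135 B_seq=2135 B_ack=1000
After event 1: A_seq=1000 A_ack=2311 B_seq=2311 B_ack=1000
After event 2: A_seq=1124 A_ack=2311 B_seq=2311 B_ack=1000
After event 3: A_seq=1186 A_ack=2311 B_seq=2311 B_ack=1000

1186 2311 2311 1000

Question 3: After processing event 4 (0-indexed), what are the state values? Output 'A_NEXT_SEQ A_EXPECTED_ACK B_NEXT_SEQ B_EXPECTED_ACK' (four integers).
After event 0: A_seq=1000 A_ack=2135 B_seq=2135 B_ack=1000
After event 1: A_seq=1000 A_ack=2311 B_seq=2311 B_ack=1000
After event 2: A_seq=1124 A_ack=2311 B_seq=2311 B_ack=1000
After event 3: A_seq=1186 A_ack=2311 B_seq=2311 B_ack=1000
After event 4: A_seq=1186 A_ack=2311 B_seq=2311 B_ack=1186

1186 2311 2311 1186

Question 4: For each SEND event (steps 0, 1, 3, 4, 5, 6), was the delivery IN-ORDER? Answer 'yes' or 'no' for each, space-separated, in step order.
Answer: yes yes no yes yes no

Derivation:
Step 0: SEND seq=2000 -> in-order
Step 1: SEND seq=2135 -> in-order
Step 3: SEND seq=1124 -> out-of-order
Step 4: SEND seq=1000 -> in-order
Step 5: SEND seq=2311 -> in-order
Step 6: SEND seq=1000 -> out-of-order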